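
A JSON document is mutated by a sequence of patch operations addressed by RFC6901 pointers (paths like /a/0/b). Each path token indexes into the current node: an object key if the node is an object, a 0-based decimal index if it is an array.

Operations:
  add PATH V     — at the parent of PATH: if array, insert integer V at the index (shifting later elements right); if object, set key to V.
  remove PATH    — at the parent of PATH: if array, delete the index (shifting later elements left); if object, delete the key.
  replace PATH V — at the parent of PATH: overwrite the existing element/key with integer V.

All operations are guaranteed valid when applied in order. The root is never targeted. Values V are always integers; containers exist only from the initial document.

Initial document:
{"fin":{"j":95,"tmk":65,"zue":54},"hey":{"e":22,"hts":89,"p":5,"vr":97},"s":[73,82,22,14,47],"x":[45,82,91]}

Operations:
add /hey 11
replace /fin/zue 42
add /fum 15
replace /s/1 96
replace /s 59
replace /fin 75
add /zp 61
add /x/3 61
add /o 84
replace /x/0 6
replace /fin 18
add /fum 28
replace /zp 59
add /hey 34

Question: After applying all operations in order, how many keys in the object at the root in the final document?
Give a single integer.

Answer: 7

Derivation:
After op 1 (add /hey 11): {"fin":{"j":95,"tmk":65,"zue":54},"hey":11,"s":[73,82,22,14,47],"x":[45,82,91]}
After op 2 (replace /fin/zue 42): {"fin":{"j":95,"tmk":65,"zue":42},"hey":11,"s":[73,82,22,14,47],"x":[45,82,91]}
After op 3 (add /fum 15): {"fin":{"j":95,"tmk":65,"zue":42},"fum":15,"hey":11,"s":[73,82,22,14,47],"x":[45,82,91]}
After op 4 (replace /s/1 96): {"fin":{"j":95,"tmk":65,"zue":42},"fum":15,"hey":11,"s":[73,96,22,14,47],"x":[45,82,91]}
After op 5 (replace /s 59): {"fin":{"j":95,"tmk":65,"zue":42},"fum":15,"hey":11,"s":59,"x":[45,82,91]}
After op 6 (replace /fin 75): {"fin":75,"fum":15,"hey":11,"s":59,"x":[45,82,91]}
After op 7 (add /zp 61): {"fin":75,"fum":15,"hey":11,"s":59,"x":[45,82,91],"zp":61}
After op 8 (add /x/3 61): {"fin":75,"fum":15,"hey":11,"s":59,"x":[45,82,91,61],"zp":61}
After op 9 (add /o 84): {"fin":75,"fum":15,"hey":11,"o":84,"s":59,"x":[45,82,91,61],"zp":61}
After op 10 (replace /x/0 6): {"fin":75,"fum":15,"hey":11,"o":84,"s":59,"x":[6,82,91,61],"zp":61}
After op 11 (replace /fin 18): {"fin":18,"fum":15,"hey":11,"o":84,"s":59,"x":[6,82,91,61],"zp":61}
After op 12 (add /fum 28): {"fin":18,"fum":28,"hey":11,"o":84,"s":59,"x":[6,82,91,61],"zp":61}
After op 13 (replace /zp 59): {"fin":18,"fum":28,"hey":11,"o":84,"s":59,"x":[6,82,91,61],"zp":59}
After op 14 (add /hey 34): {"fin":18,"fum":28,"hey":34,"o":84,"s":59,"x":[6,82,91,61],"zp":59}
Size at the root: 7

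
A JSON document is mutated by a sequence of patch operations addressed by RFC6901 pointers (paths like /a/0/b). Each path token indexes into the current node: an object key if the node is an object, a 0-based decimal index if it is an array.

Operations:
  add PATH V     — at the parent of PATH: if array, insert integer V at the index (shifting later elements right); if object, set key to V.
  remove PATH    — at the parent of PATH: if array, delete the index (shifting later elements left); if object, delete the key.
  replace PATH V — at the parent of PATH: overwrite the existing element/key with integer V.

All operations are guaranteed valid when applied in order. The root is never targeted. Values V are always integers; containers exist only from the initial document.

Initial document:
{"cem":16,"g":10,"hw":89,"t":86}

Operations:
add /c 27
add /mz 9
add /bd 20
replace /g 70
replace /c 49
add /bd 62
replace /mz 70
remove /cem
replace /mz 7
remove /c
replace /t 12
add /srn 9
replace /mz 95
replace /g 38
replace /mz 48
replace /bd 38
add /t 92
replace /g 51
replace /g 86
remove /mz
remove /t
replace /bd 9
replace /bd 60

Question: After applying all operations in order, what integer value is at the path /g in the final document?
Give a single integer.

Answer: 86

Derivation:
After op 1 (add /c 27): {"c":27,"cem":16,"g":10,"hw":89,"t":86}
After op 2 (add /mz 9): {"c":27,"cem":16,"g":10,"hw":89,"mz":9,"t":86}
After op 3 (add /bd 20): {"bd":20,"c":27,"cem":16,"g":10,"hw":89,"mz":9,"t":86}
After op 4 (replace /g 70): {"bd":20,"c":27,"cem":16,"g":70,"hw":89,"mz":9,"t":86}
After op 5 (replace /c 49): {"bd":20,"c":49,"cem":16,"g":70,"hw":89,"mz":9,"t":86}
After op 6 (add /bd 62): {"bd":62,"c":49,"cem":16,"g":70,"hw":89,"mz":9,"t":86}
After op 7 (replace /mz 70): {"bd":62,"c":49,"cem":16,"g":70,"hw":89,"mz":70,"t":86}
After op 8 (remove /cem): {"bd":62,"c":49,"g":70,"hw":89,"mz":70,"t":86}
After op 9 (replace /mz 7): {"bd":62,"c":49,"g":70,"hw":89,"mz":7,"t":86}
After op 10 (remove /c): {"bd":62,"g":70,"hw":89,"mz":7,"t":86}
After op 11 (replace /t 12): {"bd":62,"g":70,"hw":89,"mz":7,"t":12}
After op 12 (add /srn 9): {"bd":62,"g":70,"hw":89,"mz":7,"srn":9,"t":12}
After op 13 (replace /mz 95): {"bd":62,"g":70,"hw":89,"mz":95,"srn":9,"t":12}
After op 14 (replace /g 38): {"bd":62,"g":38,"hw":89,"mz":95,"srn":9,"t":12}
After op 15 (replace /mz 48): {"bd":62,"g":38,"hw":89,"mz":48,"srn":9,"t":12}
After op 16 (replace /bd 38): {"bd":38,"g":38,"hw":89,"mz":48,"srn":9,"t":12}
After op 17 (add /t 92): {"bd":38,"g":38,"hw":89,"mz":48,"srn":9,"t":92}
After op 18 (replace /g 51): {"bd":38,"g":51,"hw":89,"mz":48,"srn":9,"t":92}
After op 19 (replace /g 86): {"bd":38,"g":86,"hw":89,"mz":48,"srn":9,"t":92}
After op 20 (remove /mz): {"bd":38,"g":86,"hw":89,"srn":9,"t":92}
After op 21 (remove /t): {"bd":38,"g":86,"hw":89,"srn":9}
After op 22 (replace /bd 9): {"bd":9,"g":86,"hw":89,"srn":9}
After op 23 (replace /bd 60): {"bd":60,"g":86,"hw":89,"srn":9}
Value at /g: 86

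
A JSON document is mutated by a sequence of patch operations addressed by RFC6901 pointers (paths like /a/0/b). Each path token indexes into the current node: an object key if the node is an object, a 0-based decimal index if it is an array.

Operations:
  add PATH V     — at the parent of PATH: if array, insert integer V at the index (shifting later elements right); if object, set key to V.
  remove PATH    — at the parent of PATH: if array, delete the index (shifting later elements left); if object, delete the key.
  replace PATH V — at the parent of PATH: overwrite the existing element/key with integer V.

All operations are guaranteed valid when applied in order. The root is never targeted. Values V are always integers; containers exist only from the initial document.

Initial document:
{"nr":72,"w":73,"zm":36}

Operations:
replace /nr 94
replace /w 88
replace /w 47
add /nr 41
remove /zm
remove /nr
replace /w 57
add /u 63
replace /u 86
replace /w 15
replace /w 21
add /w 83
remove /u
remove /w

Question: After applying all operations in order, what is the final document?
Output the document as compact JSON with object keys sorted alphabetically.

After op 1 (replace /nr 94): {"nr":94,"w":73,"zm":36}
After op 2 (replace /w 88): {"nr":94,"w":88,"zm":36}
After op 3 (replace /w 47): {"nr":94,"w":47,"zm":36}
After op 4 (add /nr 41): {"nr":41,"w":47,"zm":36}
After op 5 (remove /zm): {"nr":41,"w":47}
After op 6 (remove /nr): {"w":47}
After op 7 (replace /w 57): {"w":57}
After op 8 (add /u 63): {"u":63,"w":57}
After op 9 (replace /u 86): {"u":86,"w":57}
After op 10 (replace /w 15): {"u":86,"w":15}
After op 11 (replace /w 21): {"u":86,"w":21}
After op 12 (add /w 83): {"u":86,"w":83}
After op 13 (remove /u): {"w":83}
After op 14 (remove /w): {}

Answer: {}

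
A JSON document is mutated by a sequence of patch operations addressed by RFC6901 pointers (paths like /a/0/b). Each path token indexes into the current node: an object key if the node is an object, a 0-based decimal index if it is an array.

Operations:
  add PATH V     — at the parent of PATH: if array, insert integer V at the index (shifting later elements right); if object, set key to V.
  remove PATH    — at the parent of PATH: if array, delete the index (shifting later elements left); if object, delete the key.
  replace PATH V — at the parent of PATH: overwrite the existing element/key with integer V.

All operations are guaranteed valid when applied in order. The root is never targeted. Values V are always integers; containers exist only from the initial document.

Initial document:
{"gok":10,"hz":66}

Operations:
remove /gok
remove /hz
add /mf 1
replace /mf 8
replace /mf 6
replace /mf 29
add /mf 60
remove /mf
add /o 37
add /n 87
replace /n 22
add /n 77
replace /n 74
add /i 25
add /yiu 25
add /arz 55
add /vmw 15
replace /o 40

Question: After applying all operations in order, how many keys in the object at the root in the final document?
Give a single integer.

After op 1 (remove /gok): {"hz":66}
After op 2 (remove /hz): {}
After op 3 (add /mf 1): {"mf":1}
After op 4 (replace /mf 8): {"mf":8}
After op 5 (replace /mf 6): {"mf":6}
After op 6 (replace /mf 29): {"mf":29}
After op 7 (add /mf 60): {"mf":60}
After op 8 (remove /mf): {}
After op 9 (add /o 37): {"o":37}
After op 10 (add /n 87): {"n":87,"o":37}
After op 11 (replace /n 22): {"n":22,"o":37}
After op 12 (add /n 77): {"n":77,"o":37}
After op 13 (replace /n 74): {"n":74,"o":37}
After op 14 (add /i 25): {"i":25,"n":74,"o":37}
After op 15 (add /yiu 25): {"i":25,"n":74,"o":37,"yiu":25}
After op 16 (add /arz 55): {"arz":55,"i":25,"n":74,"o":37,"yiu":25}
After op 17 (add /vmw 15): {"arz":55,"i":25,"n":74,"o":37,"vmw":15,"yiu":25}
After op 18 (replace /o 40): {"arz":55,"i":25,"n":74,"o":40,"vmw":15,"yiu":25}
Size at the root: 6

Answer: 6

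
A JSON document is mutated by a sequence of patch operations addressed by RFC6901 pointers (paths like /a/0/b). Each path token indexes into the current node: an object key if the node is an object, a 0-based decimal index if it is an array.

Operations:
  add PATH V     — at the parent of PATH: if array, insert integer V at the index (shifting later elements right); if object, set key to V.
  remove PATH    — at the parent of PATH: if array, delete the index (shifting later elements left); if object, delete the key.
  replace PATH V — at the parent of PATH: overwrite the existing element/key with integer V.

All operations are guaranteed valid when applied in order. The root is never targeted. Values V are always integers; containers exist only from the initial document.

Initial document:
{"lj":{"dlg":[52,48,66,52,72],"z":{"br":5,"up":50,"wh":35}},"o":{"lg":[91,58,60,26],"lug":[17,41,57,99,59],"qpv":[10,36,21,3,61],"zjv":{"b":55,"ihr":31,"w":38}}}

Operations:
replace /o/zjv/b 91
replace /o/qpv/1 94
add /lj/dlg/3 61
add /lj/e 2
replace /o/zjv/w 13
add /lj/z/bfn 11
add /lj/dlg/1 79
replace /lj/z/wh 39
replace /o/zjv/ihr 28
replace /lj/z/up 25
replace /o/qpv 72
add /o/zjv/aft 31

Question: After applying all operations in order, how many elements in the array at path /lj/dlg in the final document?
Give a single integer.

Answer: 7

Derivation:
After op 1 (replace /o/zjv/b 91): {"lj":{"dlg":[52,48,66,52,72],"z":{"br":5,"up":50,"wh":35}},"o":{"lg":[91,58,60,26],"lug":[17,41,57,99,59],"qpv":[10,36,21,3,61],"zjv":{"b":91,"ihr":31,"w":38}}}
After op 2 (replace /o/qpv/1 94): {"lj":{"dlg":[52,48,66,52,72],"z":{"br":5,"up":50,"wh":35}},"o":{"lg":[91,58,60,26],"lug":[17,41,57,99,59],"qpv":[10,94,21,3,61],"zjv":{"b":91,"ihr":31,"w":38}}}
After op 3 (add /lj/dlg/3 61): {"lj":{"dlg":[52,48,66,61,52,72],"z":{"br":5,"up":50,"wh":35}},"o":{"lg":[91,58,60,26],"lug":[17,41,57,99,59],"qpv":[10,94,21,3,61],"zjv":{"b":91,"ihr":31,"w":38}}}
After op 4 (add /lj/e 2): {"lj":{"dlg":[52,48,66,61,52,72],"e":2,"z":{"br":5,"up":50,"wh":35}},"o":{"lg":[91,58,60,26],"lug":[17,41,57,99,59],"qpv":[10,94,21,3,61],"zjv":{"b":91,"ihr":31,"w":38}}}
After op 5 (replace /o/zjv/w 13): {"lj":{"dlg":[52,48,66,61,52,72],"e":2,"z":{"br":5,"up":50,"wh":35}},"o":{"lg":[91,58,60,26],"lug":[17,41,57,99,59],"qpv":[10,94,21,3,61],"zjv":{"b":91,"ihr":31,"w":13}}}
After op 6 (add /lj/z/bfn 11): {"lj":{"dlg":[52,48,66,61,52,72],"e":2,"z":{"bfn":11,"br":5,"up":50,"wh":35}},"o":{"lg":[91,58,60,26],"lug":[17,41,57,99,59],"qpv":[10,94,21,3,61],"zjv":{"b":91,"ihr":31,"w":13}}}
After op 7 (add /lj/dlg/1 79): {"lj":{"dlg":[52,79,48,66,61,52,72],"e":2,"z":{"bfn":11,"br":5,"up":50,"wh":35}},"o":{"lg":[91,58,60,26],"lug":[17,41,57,99,59],"qpv":[10,94,21,3,61],"zjv":{"b":91,"ihr":31,"w":13}}}
After op 8 (replace /lj/z/wh 39): {"lj":{"dlg":[52,79,48,66,61,52,72],"e":2,"z":{"bfn":11,"br":5,"up":50,"wh":39}},"o":{"lg":[91,58,60,26],"lug":[17,41,57,99,59],"qpv":[10,94,21,3,61],"zjv":{"b":91,"ihr":31,"w":13}}}
After op 9 (replace /o/zjv/ihr 28): {"lj":{"dlg":[52,79,48,66,61,52,72],"e":2,"z":{"bfn":11,"br":5,"up":50,"wh":39}},"o":{"lg":[91,58,60,26],"lug":[17,41,57,99,59],"qpv":[10,94,21,3,61],"zjv":{"b":91,"ihr":28,"w":13}}}
After op 10 (replace /lj/z/up 25): {"lj":{"dlg":[52,79,48,66,61,52,72],"e":2,"z":{"bfn":11,"br":5,"up":25,"wh":39}},"o":{"lg":[91,58,60,26],"lug":[17,41,57,99,59],"qpv":[10,94,21,3,61],"zjv":{"b":91,"ihr":28,"w":13}}}
After op 11 (replace /o/qpv 72): {"lj":{"dlg":[52,79,48,66,61,52,72],"e":2,"z":{"bfn":11,"br":5,"up":25,"wh":39}},"o":{"lg":[91,58,60,26],"lug":[17,41,57,99,59],"qpv":72,"zjv":{"b":91,"ihr":28,"w":13}}}
After op 12 (add /o/zjv/aft 31): {"lj":{"dlg":[52,79,48,66,61,52,72],"e":2,"z":{"bfn":11,"br":5,"up":25,"wh":39}},"o":{"lg":[91,58,60,26],"lug":[17,41,57,99,59],"qpv":72,"zjv":{"aft":31,"b":91,"ihr":28,"w":13}}}
Size at path /lj/dlg: 7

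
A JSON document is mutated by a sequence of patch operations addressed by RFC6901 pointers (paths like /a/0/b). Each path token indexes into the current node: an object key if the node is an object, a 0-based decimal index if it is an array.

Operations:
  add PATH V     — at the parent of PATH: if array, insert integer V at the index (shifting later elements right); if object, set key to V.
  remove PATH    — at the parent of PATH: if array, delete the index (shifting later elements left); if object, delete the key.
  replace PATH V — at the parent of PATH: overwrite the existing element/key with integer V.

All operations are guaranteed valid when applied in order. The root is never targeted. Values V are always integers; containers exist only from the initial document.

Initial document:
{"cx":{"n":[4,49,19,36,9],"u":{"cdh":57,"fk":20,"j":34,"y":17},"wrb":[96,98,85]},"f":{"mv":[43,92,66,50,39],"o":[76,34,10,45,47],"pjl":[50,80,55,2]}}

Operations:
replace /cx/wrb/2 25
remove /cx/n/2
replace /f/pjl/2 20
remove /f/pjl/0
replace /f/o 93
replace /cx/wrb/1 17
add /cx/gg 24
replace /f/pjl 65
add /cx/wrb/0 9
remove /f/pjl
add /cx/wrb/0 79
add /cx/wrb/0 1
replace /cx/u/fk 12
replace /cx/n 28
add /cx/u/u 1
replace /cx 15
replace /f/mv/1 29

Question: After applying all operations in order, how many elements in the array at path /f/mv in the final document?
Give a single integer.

After op 1 (replace /cx/wrb/2 25): {"cx":{"n":[4,49,19,36,9],"u":{"cdh":57,"fk":20,"j":34,"y":17},"wrb":[96,98,25]},"f":{"mv":[43,92,66,50,39],"o":[76,34,10,45,47],"pjl":[50,80,55,2]}}
After op 2 (remove /cx/n/2): {"cx":{"n":[4,49,36,9],"u":{"cdh":57,"fk":20,"j":34,"y":17},"wrb":[96,98,25]},"f":{"mv":[43,92,66,50,39],"o":[76,34,10,45,47],"pjl":[50,80,55,2]}}
After op 3 (replace /f/pjl/2 20): {"cx":{"n":[4,49,36,9],"u":{"cdh":57,"fk":20,"j":34,"y":17},"wrb":[96,98,25]},"f":{"mv":[43,92,66,50,39],"o":[76,34,10,45,47],"pjl":[50,80,20,2]}}
After op 4 (remove /f/pjl/0): {"cx":{"n":[4,49,36,9],"u":{"cdh":57,"fk":20,"j":34,"y":17},"wrb":[96,98,25]},"f":{"mv":[43,92,66,50,39],"o":[76,34,10,45,47],"pjl":[80,20,2]}}
After op 5 (replace /f/o 93): {"cx":{"n":[4,49,36,9],"u":{"cdh":57,"fk":20,"j":34,"y":17},"wrb":[96,98,25]},"f":{"mv":[43,92,66,50,39],"o":93,"pjl":[80,20,2]}}
After op 6 (replace /cx/wrb/1 17): {"cx":{"n":[4,49,36,9],"u":{"cdh":57,"fk":20,"j":34,"y":17},"wrb":[96,17,25]},"f":{"mv":[43,92,66,50,39],"o":93,"pjl":[80,20,2]}}
After op 7 (add /cx/gg 24): {"cx":{"gg":24,"n":[4,49,36,9],"u":{"cdh":57,"fk":20,"j":34,"y":17},"wrb":[96,17,25]},"f":{"mv":[43,92,66,50,39],"o":93,"pjl":[80,20,2]}}
After op 8 (replace /f/pjl 65): {"cx":{"gg":24,"n":[4,49,36,9],"u":{"cdh":57,"fk":20,"j":34,"y":17},"wrb":[96,17,25]},"f":{"mv":[43,92,66,50,39],"o":93,"pjl":65}}
After op 9 (add /cx/wrb/0 9): {"cx":{"gg":24,"n":[4,49,36,9],"u":{"cdh":57,"fk":20,"j":34,"y":17},"wrb":[9,96,17,25]},"f":{"mv":[43,92,66,50,39],"o":93,"pjl":65}}
After op 10 (remove /f/pjl): {"cx":{"gg":24,"n":[4,49,36,9],"u":{"cdh":57,"fk":20,"j":34,"y":17},"wrb":[9,96,17,25]},"f":{"mv":[43,92,66,50,39],"o":93}}
After op 11 (add /cx/wrb/0 79): {"cx":{"gg":24,"n":[4,49,36,9],"u":{"cdh":57,"fk":20,"j":34,"y":17},"wrb":[79,9,96,17,25]},"f":{"mv":[43,92,66,50,39],"o":93}}
After op 12 (add /cx/wrb/0 1): {"cx":{"gg":24,"n":[4,49,36,9],"u":{"cdh":57,"fk":20,"j":34,"y":17},"wrb":[1,79,9,96,17,25]},"f":{"mv":[43,92,66,50,39],"o":93}}
After op 13 (replace /cx/u/fk 12): {"cx":{"gg":24,"n":[4,49,36,9],"u":{"cdh":57,"fk":12,"j":34,"y":17},"wrb":[1,79,9,96,17,25]},"f":{"mv":[43,92,66,50,39],"o":93}}
After op 14 (replace /cx/n 28): {"cx":{"gg":24,"n":28,"u":{"cdh":57,"fk":12,"j":34,"y":17},"wrb":[1,79,9,96,17,25]},"f":{"mv":[43,92,66,50,39],"o":93}}
After op 15 (add /cx/u/u 1): {"cx":{"gg":24,"n":28,"u":{"cdh":57,"fk":12,"j":34,"u":1,"y":17},"wrb":[1,79,9,96,17,25]},"f":{"mv":[43,92,66,50,39],"o":93}}
After op 16 (replace /cx 15): {"cx":15,"f":{"mv":[43,92,66,50,39],"o":93}}
After op 17 (replace /f/mv/1 29): {"cx":15,"f":{"mv":[43,29,66,50,39],"o":93}}
Size at path /f/mv: 5

Answer: 5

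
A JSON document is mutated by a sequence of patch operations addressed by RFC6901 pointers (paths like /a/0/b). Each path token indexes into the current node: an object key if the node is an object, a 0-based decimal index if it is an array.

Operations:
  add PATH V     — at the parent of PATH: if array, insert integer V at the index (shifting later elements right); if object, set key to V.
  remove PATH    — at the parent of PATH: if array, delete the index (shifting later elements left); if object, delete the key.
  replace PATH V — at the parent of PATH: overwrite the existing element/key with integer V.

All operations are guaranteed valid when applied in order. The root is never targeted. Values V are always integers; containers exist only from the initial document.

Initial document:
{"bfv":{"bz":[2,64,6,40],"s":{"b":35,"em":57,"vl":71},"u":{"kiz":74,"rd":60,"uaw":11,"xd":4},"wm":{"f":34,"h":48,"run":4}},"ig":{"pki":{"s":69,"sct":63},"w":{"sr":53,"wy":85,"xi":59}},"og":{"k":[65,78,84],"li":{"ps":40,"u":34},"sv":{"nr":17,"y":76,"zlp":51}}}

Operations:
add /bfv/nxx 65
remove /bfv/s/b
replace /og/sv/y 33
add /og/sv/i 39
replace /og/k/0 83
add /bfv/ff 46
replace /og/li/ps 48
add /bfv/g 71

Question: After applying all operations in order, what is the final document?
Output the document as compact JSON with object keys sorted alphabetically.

After op 1 (add /bfv/nxx 65): {"bfv":{"bz":[2,64,6,40],"nxx":65,"s":{"b":35,"em":57,"vl":71},"u":{"kiz":74,"rd":60,"uaw":11,"xd":4},"wm":{"f":34,"h":48,"run":4}},"ig":{"pki":{"s":69,"sct":63},"w":{"sr":53,"wy":85,"xi":59}},"og":{"k":[65,78,84],"li":{"ps":40,"u":34},"sv":{"nr":17,"y":76,"zlp":51}}}
After op 2 (remove /bfv/s/b): {"bfv":{"bz":[2,64,6,40],"nxx":65,"s":{"em":57,"vl":71},"u":{"kiz":74,"rd":60,"uaw":11,"xd":4},"wm":{"f":34,"h":48,"run":4}},"ig":{"pki":{"s":69,"sct":63},"w":{"sr":53,"wy":85,"xi":59}},"og":{"k":[65,78,84],"li":{"ps":40,"u":34},"sv":{"nr":17,"y":76,"zlp":51}}}
After op 3 (replace /og/sv/y 33): {"bfv":{"bz":[2,64,6,40],"nxx":65,"s":{"em":57,"vl":71},"u":{"kiz":74,"rd":60,"uaw":11,"xd":4},"wm":{"f":34,"h":48,"run":4}},"ig":{"pki":{"s":69,"sct":63},"w":{"sr":53,"wy":85,"xi":59}},"og":{"k":[65,78,84],"li":{"ps":40,"u":34},"sv":{"nr":17,"y":33,"zlp":51}}}
After op 4 (add /og/sv/i 39): {"bfv":{"bz":[2,64,6,40],"nxx":65,"s":{"em":57,"vl":71},"u":{"kiz":74,"rd":60,"uaw":11,"xd":4},"wm":{"f":34,"h":48,"run":4}},"ig":{"pki":{"s":69,"sct":63},"w":{"sr":53,"wy":85,"xi":59}},"og":{"k":[65,78,84],"li":{"ps":40,"u":34},"sv":{"i":39,"nr":17,"y":33,"zlp":51}}}
After op 5 (replace /og/k/0 83): {"bfv":{"bz":[2,64,6,40],"nxx":65,"s":{"em":57,"vl":71},"u":{"kiz":74,"rd":60,"uaw":11,"xd":4},"wm":{"f":34,"h":48,"run":4}},"ig":{"pki":{"s":69,"sct":63},"w":{"sr":53,"wy":85,"xi":59}},"og":{"k":[83,78,84],"li":{"ps":40,"u":34},"sv":{"i":39,"nr":17,"y":33,"zlp":51}}}
After op 6 (add /bfv/ff 46): {"bfv":{"bz":[2,64,6,40],"ff":46,"nxx":65,"s":{"em":57,"vl":71},"u":{"kiz":74,"rd":60,"uaw":11,"xd":4},"wm":{"f":34,"h":48,"run":4}},"ig":{"pki":{"s":69,"sct":63},"w":{"sr":53,"wy":85,"xi":59}},"og":{"k":[83,78,84],"li":{"ps":40,"u":34},"sv":{"i":39,"nr":17,"y":33,"zlp":51}}}
After op 7 (replace /og/li/ps 48): {"bfv":{"bz":[2,64,6,40],"ff":46,"nxx":65,"s":{"em":57,"vl":71},"u":{"kiz":74,"rd":60,"uaw":11,"xd":4},"wm":{"f":34,"h":48,"run":4}},"ig":{"pki":{"s":69,"sct":63},"w":{"sr":53,"wy":85,"xi":59}},"og":{"k":[83,78,84],"li":{"ps":48,"u":34},"sv":{"i":39,"nr":17,"y":33,"zlp":51}}}
After op 8 (add /bfv/g 71): {"bfv":{"bz":[2,64,6,40],"ff":46,"g":71,"nxx":65,"s":{"em":57,"vl":71},"u":{"kiz":74,"rd":60,"uaw":11,"xd":4},"wm":{"f":34,"h":48,"run":4}},"ig":{"pki":{"s":69,"sct":63},"w":{"sr":53,"wy":85,"xi":59}},"og":{"k":[83,78,84],"li":{"ps":48,"u":34},"sv":{"i":39,"nr":17,"y":33,"zlp":51}}}

Answer: {"bfv":{"bz":[2,64,6,40],"ff":46,"g":71,"nxx":65,"s":{"em":57,"vl":71},"u":{"kiz":74,"rd":60,"uaw":11,"xd":4},"wm":{"f":34,"h":48,"run":4}},"ig":{"pki":{"s":69,"sct":63},"w":{"sr":53,"wy":85,"xi":59}},"og":{"k":[83,78,84],"li":{"ps":48,"u":34},"sv":{"i":39,"nr":17,"y":33,"zlp":51}}}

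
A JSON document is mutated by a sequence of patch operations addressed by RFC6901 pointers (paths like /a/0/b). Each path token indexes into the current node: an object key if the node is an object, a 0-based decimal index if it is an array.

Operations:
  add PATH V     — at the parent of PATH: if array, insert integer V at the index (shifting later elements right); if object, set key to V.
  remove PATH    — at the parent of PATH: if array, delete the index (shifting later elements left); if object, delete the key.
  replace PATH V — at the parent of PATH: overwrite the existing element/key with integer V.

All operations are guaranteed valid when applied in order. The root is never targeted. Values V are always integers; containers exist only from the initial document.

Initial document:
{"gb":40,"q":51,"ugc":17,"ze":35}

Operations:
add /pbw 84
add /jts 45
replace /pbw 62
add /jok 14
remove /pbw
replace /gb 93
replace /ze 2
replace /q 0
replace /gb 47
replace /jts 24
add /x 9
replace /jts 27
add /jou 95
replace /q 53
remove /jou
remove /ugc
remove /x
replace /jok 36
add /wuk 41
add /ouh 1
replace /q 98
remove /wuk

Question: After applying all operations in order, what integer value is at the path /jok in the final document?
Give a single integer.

Answer: 36

Derivation:
After op 1 (add /pbw 84): {"gb":40,"pbw":84,"q":51,"ugc":17,"ze":35}
After op 2 (add /jts 45): {"gb":40,"jts":45,"pbw":84,"q":51,"ugc":17,"ze":35}
After op 3 (replace /pbw 62): {"gb":40,"jts":45,"pbw":62,"q":51,"ugc":17,"ze":35}
After op 4 (add /jok 14): {"gb":40,"jok":14,"jts":45,"pbw":62,"q":51,"ugc":17,"ze":35}
After op 5 (remove /pbw): {"gb":40,"jok":14,"jts":45,"q":51,"ugc":17,"ze":35}
After op 6 (replace /gb 93): {"gb":93,"jok":14,"jts":45,"q":51,"ugc":17,"ze":35}
After op 7 (replace /ze 2): {"gb":93,"jok":14,"jts":45,"q":51,"ugc":17,"ze":2}
After op 8 (replace /q 0): {"gb":93,"jok":14,"jts":45,"q":0,"ugc":17,"ze":2}
After op 9 (replace /gb 47): {"gb":47,"jok":14,"jts":45,"q":0,"ugc":17,"ze":2}
After op 10 (replace /jts 24): {"gb":47,"jok":14,"jts":24,"q":0,"ugc":17,"ze":2}
After op 11 (add /x 9): {"gb":47,"jok":14,"jts":24,"q":0,"ugc":17,"x":9,"ze":2}
After op 12 (replace /jts 27): {"gb":47,"jok":14,"jts":27,"q":0,"ugc":17,"x":9,"ze":2}
After op 13 (add /jou 95): {"gb":47,"jok":14,"jou":95,"jts":27,"q":0,"ugc":17,"x":9,"ze":2}
After op 14 (replace /q 53): {"gb":47,"jok":14,"jou":95,"jts":27,"q":53,"ugc":17,"x":9,"ze":2}
After op 15 (remove /jou): {"gb":47,"jok":14,"jts":27,"q":53,"ugc":17,"x":9,"ze":2}
After op 16 (remove /ugc): {"gb":47,"jok":14,"jts":27,"q":53,"x":9,"ze":2}
After op 17 (remove /x): {"gb":47,"jok":14,"jts":27,"q":53,"ze":2}
After op 18 (replace /jok 36): {"gb":47,"jok":36,"jts":27,"q":53,"ze":2}
After op 19 (add /wuk 41): {"gb":47,"jok":36,"jts":27,"q":53,"wuk":41,"ze":2}
After op 20 (add /ouh 1): {"gb":47,"jok":36,"jts":27,"ouh":1,"q":53,"wuk":41,"ze":2}
After op 21 (replace /q 98): {"gb":47,"jok":36,"jts":27,"ouh":1,"q":98,"wuk":41,"ze":2}
After op 22 (remove /wuk): {"gb":47,"jok":36,"jts":27,"ouh":1,"q":98,"ze":2}
Value at /jok: 36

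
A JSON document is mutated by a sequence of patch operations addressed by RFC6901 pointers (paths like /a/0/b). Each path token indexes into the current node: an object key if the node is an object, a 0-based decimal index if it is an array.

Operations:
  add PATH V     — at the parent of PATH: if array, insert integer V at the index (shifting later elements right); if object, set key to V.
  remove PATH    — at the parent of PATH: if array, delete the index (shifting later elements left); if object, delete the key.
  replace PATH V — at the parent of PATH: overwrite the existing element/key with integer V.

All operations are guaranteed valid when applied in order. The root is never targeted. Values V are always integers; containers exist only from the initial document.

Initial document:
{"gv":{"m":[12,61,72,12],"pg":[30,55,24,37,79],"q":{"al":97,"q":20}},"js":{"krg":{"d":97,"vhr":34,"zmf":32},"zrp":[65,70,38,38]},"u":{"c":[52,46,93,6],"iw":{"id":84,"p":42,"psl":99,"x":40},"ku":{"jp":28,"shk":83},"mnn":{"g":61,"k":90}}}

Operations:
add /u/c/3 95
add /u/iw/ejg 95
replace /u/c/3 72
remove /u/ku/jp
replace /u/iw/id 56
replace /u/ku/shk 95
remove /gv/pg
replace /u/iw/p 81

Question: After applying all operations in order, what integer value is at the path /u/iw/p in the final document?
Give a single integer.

After op 1 (add /u/c/3 95): {"gv":{"m":[12,61,72,12],"pg":[30,55,24,37,79],"q":{"al":97,"q":20}},"js":{"krg":{"d":97,"vhr":34,"zmf":32},"zrp":[65,70,38,38]},"u":{"c":[52,46,93,95,6],"iw":{"id":84,"p":42,"psl":99,"x":40},"ku":{"jp":28,"shk":83},"mnn":{"g":61,"k":90}}}
After op 2 (add /u/iw/ejg 95): {"gv":{"m":[12,61,72,12],"pg":[30,55,24,37,79],"q":{"al":97,"q":20}},"js":{"krg":{"d":97,"vhr":34,"zmf":32},"zrp":[65,70,38,38]},"u":{"c":[52,46,93,95,6],"iw":{"ejg":95,"id":84,"p":42,"psl":99,"x":40},"ku":{"jp":28,"shk":83},"mnn":{"g":61,"k":90}}}
After op 3 (replace /u/c/3 72): {"gv":{"m":[12,61,72,12],"pg":[30,55,24,37,79],"q":{"al":97,"q":20}},"js":{"krg":{"d":97,"vhr":34,"zmf":32},"zrp":[65,70,38,38]},"u":{"c":[52,46,93,72,6],"iw":{"ejg":95,"id":84,"p":42,"psl":99,"x":40},"ku":{"jp":28,"shk":83},"mnn":{"g":61,"k":90}}}
After op 4 (remove /u/ku/jp): {"gv":{"m":[12,61,72,12],"pg":[30,55,24,37,79],"q":{"al":97,"q":20}},"js":{"krg":{"d":97,"vhr":34,"zmf":32},"zrp":[65,70,38,38]},"u":{"c":[52,46,93,72,6],"iw":{"ejg":95,"id":84,"p":42,"psl":99,"x":40},"ku":{"shk":83},"mnn":{"g":61,"k":90}}}
After op 5 (replace /u/iw/id 56): {"gv":{"m":[12,61,72,12],"pg":[30,55,24,37,79],"q":{"al":97,"q":20}},"js":{"krg":{"d":97,"vhr":34,"zmf":32},"zrp":[65,70,38,38]},"u":{"c":[52,46,93,72,6],"iw":{"ejg":95,"id":56,"p":42,"psl":99,"x":40},"ku":{"shk":83},"mnn":{"g":61,"k":90}}}
After op 6 (replace /u/ku/shk 95): {"gv":{"m":[12,61,72,12],"pg":[30,55,24,37,79],"q":{"al":97,"q":20}},"js":{"krg":{"d":97,"vhr":34,"zmf":32},"zrp":[65,70,38,38]},"u":{"c":[52,46,93,72,6],"iw":{"ejg":95,"id":56,"p":42,"psl":99,"x":40},"ku":{"shk":95},"mnn":{"g":61,"k":90}}}
After op 7 (remove /gv/pg): {"gv":{"m":[12,61,72,12],"q":{"al":97,"q":20}},"js":{"krg":{"d":97,"vhr":34,"zmf":32},"zrp":[65,70,38,38]},"u":{"c":[52,46,93,72,6],"iw":{"ejg":95,"id":56,"p":42,"psl":99,"x":40},"ku":{"shk":95},"mnn":{"g":61,"k":90}}}
After op 8 (replace /u/iw/p 81): {"gv":{"m":[12,61,72,12],"q":{"al":97,"q":20}},"js":{"krg":{"d":97,"vhr":34,"zmf":32},"zrp":[65,70,38,38]},"u":{"c":[52,46,93,72,6],"iw":{"ejg":95,"id":56,"p":81,"psl":99,"x":40},"ku":{"shk":95},"mnn":{"g":61,"k":90}}}
Value at /u/iw/p: 81

Answer: 81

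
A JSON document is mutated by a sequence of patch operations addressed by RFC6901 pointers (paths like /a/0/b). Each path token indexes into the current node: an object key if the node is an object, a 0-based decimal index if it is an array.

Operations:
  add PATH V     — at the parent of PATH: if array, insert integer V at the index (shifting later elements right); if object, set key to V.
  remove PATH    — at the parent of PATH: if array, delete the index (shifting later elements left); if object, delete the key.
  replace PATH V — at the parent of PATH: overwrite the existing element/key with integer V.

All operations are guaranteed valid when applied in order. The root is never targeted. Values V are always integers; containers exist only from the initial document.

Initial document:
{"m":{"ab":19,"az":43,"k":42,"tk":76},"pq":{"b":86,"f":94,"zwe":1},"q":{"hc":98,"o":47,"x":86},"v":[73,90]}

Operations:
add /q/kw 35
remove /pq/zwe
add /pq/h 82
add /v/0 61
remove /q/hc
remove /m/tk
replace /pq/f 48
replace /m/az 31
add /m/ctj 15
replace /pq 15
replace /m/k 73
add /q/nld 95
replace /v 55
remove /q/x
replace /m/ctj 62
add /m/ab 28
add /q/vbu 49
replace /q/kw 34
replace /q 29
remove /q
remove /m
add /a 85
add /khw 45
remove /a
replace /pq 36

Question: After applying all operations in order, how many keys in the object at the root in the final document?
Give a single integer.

Answer: 3

Derivation:
After op 1 (add /q/kw 35): {"m":{"ab":19,"az":43,"k":42,"tk":76},"pq":{"b":86,"f":94,"zwe":1},"q":{"hc":98,"kw":35,"o":47,"x":86},"v":[73,90]}
After op 2 (remove /pq/zwe): {"m":{"ab":19,"az":43,"k":42,"tk":76},"pq":{"b":86,"f":94},"q":{"hc":98,"kw":35,"o":47,"x":86},"v":[73,90]}
After op 3 (add /pq/h 82): {"m":{"ab":19,"az":43,"k":42,"tk":76},"pq":{"b":86,"f":94,"h":82},"q":{"hc":98,"kw":35,"o":47,"x":86},"v":[73,90]}
After op 4 (add /v/0 61): {"m":{"ab":19,"az":43,"k":42,"tk":76},"pq":{"b":86,"f":94,"h":82},"q":{"hc":98,"kw":35,"o":47,"x":86},"v":[61,73,90]}
After op 5 (remove /q/hc): {"m":{"ab":19,"az":43,"k":42,"tk":76},"pq":{"b":86,"f":94,"h":82},"q":{"kw":35,"o":47,"x":86},"v":[61,73,90]}
After op 6 (remove /m/tk): {"m":{"ab":19,"az":43,"k":42},"pq":{"b":86,"f":94,"h":82},"q":{"kw":35,"o":47,"x":86},"v":[61,73,90]}
After op 7 (replace /pq/f 48): {"m":{"ab":19,"az":43,"k":42},"pq":{"b":86,"f":48,"h":82},"q":{"kw":35,"o":47,"x":86},"v":[61,73,90]}
After op 8 (replace /m/az 31): {"m":{"ab":19,"az":31,"k":42},"pq":{"b":86,"f":48,"h":82},"q":{"kw":35,"o":47,"x":86},"v":[61,73,90]}
After op 9 (add /m/ctj 15): {"m":{"ab":19,"az":31,"ctj":15,"k":42},"pq":{"b":86,"f":48,"h":82},"q":{"kw":35,"o":47,"x":86},"v":[61,73,90]}
After op 10 (replace /pq 15): {"m":{"ab":19,"az":31,"ctj":15,"k":42},"pq":15,"q":{"kw":35,"o":47,"x":86},"v":[61,73,90]}
After op 11 (replace /m/k 73): {"m":{"ab":19,"az":31,"ctj":15,"k":73},"pq":15,"q":{"kw":35,"o":47,"x":86},"v":[61,73,90]}
After op 12 (add /q/nld 95): {"m":{"ab":19,"az":31,"ctj":15,"k":73},"pq":15,"q":{"kw":35,"nld":95,"o":47,"x":86},"v":[61,73,90]}
After op 13 (replace /v 55): {"m":{"ab":19,"az":31,"ctj":15,"k":73},"pq":15,"q":{"kw":35,"nld":95,"o":47,"x":86},"v":55}
After op 14 (remove /q/x): {"m":{"ab":19,"az":31,"ctj":15,"k":73},"pq":15,"q":{"kw":35,"nld":95,"o":47},"v":55}
After op 15 (replace /m/ctj 62): {"m":{"ab":19,"az":31,"ctj":62,"k":73},"pq":15,"q":{"kw":35,"nld":95,"o":47},"v":55}
After op 16 (add /m/ab 28): {"m":{"ab":28,"az":31,"ctj":62,"k":73},"pq":15,"q":{"kw":35,"nld":95,"o":47},"v":55}
After op 17 (add /q/vbu 49): {"m":{"ab":28,"az":31,"ctj":62,"k":73},"pq":15,"q":{"kw":35,"nld":95,"o":47,"vbu":49},"v":55}
After op 18 (replace /q/kw 34): {"m":{"ab":28,"az":31,"ctj":62,"k":73},"pq":15,"q":{"kw":34,"nld":95,"o":47,"vbu":49},"v":55}
After op 19 (replace /q 29): {"m":{"ab":28,"az":31,"ctj":62,"k":73},"pq":15,"q":29,"v":55}
After op 20 (remove /q): {"m":{"ab":28,"az":31,"ctj":62,"k":73},"pq":15,"v":55}
After op 21 (remove /m): {"pq":15,"v":55}
After op 22 (add /a 85): {"a":85,"pq":15,"v":55}
After op 23 (add /khw 45): {"a":85,"khw":45,"pq":15,"v":55}
After op 24 (remove /a): {"khw":45,"pq":15,"v":55}
After op 25 (replace /pq 36): {"khw":45,"pq":36,"v":55}
Size at the root: 3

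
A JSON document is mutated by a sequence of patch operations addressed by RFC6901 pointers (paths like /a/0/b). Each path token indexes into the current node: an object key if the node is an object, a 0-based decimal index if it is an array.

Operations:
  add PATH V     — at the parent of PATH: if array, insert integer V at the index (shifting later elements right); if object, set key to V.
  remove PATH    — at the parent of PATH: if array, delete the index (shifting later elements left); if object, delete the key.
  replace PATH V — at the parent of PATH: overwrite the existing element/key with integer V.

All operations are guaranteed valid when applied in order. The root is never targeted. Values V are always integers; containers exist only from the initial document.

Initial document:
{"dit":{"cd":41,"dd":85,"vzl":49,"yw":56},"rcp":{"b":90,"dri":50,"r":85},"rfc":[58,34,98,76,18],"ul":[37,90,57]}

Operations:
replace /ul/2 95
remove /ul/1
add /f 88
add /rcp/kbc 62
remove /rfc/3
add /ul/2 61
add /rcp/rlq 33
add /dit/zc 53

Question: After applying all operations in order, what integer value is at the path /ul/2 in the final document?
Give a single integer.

Answer: 61

Derivation:
After op 1 (replace /ul/2 95): {"dit":{"cd":41,"dd":85,"vzl":49,"yw":56},"rcp":{"b":90,"dri":50,"r":85},"rfc":[58,34,98,76,18],"ul":[37,90,95]}
After op 2 (remove /ul/1): {"dit":{"cd":41,"dd":85,"vzl":49,"yw":56},"rcp":{"b":90,"dri":50,"r":85},"rfc":[58,34,98,76,18],"ul":[37,95]}
After op 3 (add /f 88): {"dit":{"cd":41,"dd":85,"vzl":49,"yw":56},"f":88,"rcp":{"b":90,"dri":50,"r":85},"rfc":[58,34,98,76,18],"ul":[37,95]}
After op 4 (add /rcp/kbc 62): {"dit":{"cd":41,"dd":85,"vzl":49,"yw":56},"f":88,"rcp":{"b":90,"dri":50,"kbc":62,"r":85},"rfc":[58,34,98,76,18],"ul":[37,95]}
After op 5 (remove /rfc/3): {"dit":{"cd":41,"dd":85,"vzl":49,"yw":56},"f":88,"rcp":{"b":90,"dri":50,"kbc":62,"r":85},"rfc":[58,34,98,18],"ul":[37,95]}
After op 6 (add /ul/2 61): {"dit":{"cd":41,"dd":85,"vzl":49,"yw":56},"f":88,"rcp":{"b":90,"dri":50,"kbc":62,"r":85},"rfc":[58,34,98,18],"ul":[37,95,61]}
After op 7 (add /rcp/rlq 33): {"dit":{"cd":41,"dd":85,"vzl":49,"yw":56},"f":88,"rcp":{"b":90,"dri":50,"kbc":62,"r":85,"rlq":33},"rfc":[58,34,98,18],"ul":[37,95,61]}
After op 8 (add /dit/zc 53): {"dit":{"cd":41,"dd":85,"vzl":49,"yw":56,"zc":53},"f":88,"rcp":{"b":90,"dri":50,"kbc":62,"r":85,"rlq":33},"rfc":[58,34,98,18],"ul":[37,95,61]}
Value at /ul/2: 61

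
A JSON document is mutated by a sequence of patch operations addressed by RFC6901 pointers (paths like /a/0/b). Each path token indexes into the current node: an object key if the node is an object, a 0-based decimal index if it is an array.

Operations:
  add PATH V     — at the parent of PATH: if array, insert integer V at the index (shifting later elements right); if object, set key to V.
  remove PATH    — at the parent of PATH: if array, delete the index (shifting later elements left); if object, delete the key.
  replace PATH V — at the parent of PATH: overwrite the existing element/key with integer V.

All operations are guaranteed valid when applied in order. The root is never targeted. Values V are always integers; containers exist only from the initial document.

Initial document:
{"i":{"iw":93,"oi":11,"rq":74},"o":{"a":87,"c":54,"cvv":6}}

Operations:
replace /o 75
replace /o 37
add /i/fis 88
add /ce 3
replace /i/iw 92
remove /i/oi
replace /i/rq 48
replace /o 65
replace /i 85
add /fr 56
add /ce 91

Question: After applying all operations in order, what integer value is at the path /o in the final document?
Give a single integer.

After op 1 (replace /o 75): {"i":{"iw":93,"oi":11,"rq":74},"o":75}
After op 2 (replace /o 37): {"i":{"iw":93,"oi":11,"rq":74},"o":37}
After op 3 (add /i/fis 88): {"i":{"fis":88,"iw":93,"oi":11,"rq":74},"o":37}
After op 4 (add /ce 3): {"ce":3,"i":{"fis":88,"iw":93,"oi":11,"rq":74},"o":37}
After op 5 (replace /i/iw 92): {"ce":3,"i":{"fis":88,"iw":92,"oi":11,"rq":74},"o":37}
After op 6 (remove /i/oi): {"ce":3,"i":{"fis":88,"iw":92,"rq":74},"o":37}
After op 7 (replace /i/rq 48): {"ce":3,"i":{"fis":88,"iw":92,"rq":48},"o":37}
After op 8 (replace /o 65): {"ce":3,"i":{"fis":88,"iw":92,"rq":48},"o":65}
After op 9 (replace /i 85): {"ce":3,"i":85,"o":65}
After op 10 (add /fr 56): {"ce":3,"fr":56,"i":85,"o":65}
After op 11 (add /ce 91): {"ce":91,"fr":56,"i":85,"o":65}
Value at /o: 65

Answer: 65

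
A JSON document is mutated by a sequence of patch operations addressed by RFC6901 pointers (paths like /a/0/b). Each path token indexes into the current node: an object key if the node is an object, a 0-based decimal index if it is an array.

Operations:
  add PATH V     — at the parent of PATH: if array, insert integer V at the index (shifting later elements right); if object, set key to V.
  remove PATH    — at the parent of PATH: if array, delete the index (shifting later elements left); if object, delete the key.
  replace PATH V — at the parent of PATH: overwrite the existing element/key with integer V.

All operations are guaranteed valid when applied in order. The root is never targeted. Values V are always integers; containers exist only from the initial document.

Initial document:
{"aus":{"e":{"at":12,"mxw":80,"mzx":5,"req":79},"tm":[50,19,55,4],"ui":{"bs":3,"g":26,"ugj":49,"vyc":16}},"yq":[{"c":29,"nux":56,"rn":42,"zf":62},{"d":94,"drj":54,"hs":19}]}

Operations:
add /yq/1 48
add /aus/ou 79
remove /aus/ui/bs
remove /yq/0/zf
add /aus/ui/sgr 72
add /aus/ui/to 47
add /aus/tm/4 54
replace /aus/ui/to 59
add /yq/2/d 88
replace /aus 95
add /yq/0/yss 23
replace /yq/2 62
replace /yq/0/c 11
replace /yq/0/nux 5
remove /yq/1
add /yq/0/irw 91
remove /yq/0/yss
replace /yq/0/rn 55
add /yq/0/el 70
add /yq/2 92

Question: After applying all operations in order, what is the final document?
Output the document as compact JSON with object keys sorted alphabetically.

Answer: {"aus":95,"yq":[{"c":11,"el":70,"irw":91,"nux":5,"rn":55},62,92]}

Derivation:
After op 1 (add /yq/1 48): {"aus":{"e":{"at":12,"mxw":80,"mzx":5,"req":79},"tm":[50,19,55,4],"ui":{"bs":3,"g":26,"ugj":49,"vyc":16}},"yq":[{"c":29,"nux":56,"rn":42,"zf":62},48,{"d":94,"drj":54,"hs":19}]}
After op 2 (add /aus/ou 79): {"aus":{"e":{"at":12,"mxw":80,"mzx":5,"req":79},"ou":79,"tm":[50,19,55,4],"ui":{"bs":3,"g":26,"ugj":49,"vyc":16}},"yq":[{"c":29,"nux":56,"rn":42,"zf":62},48,{"d":94,"drj":54,"hs":19}]}
After op 3 (remove /aus/ui/bs): {"aus":{"e":{"at":12,"mxw":80,"mzx":5,"req":79},"ou":79,"tm":[50,19,55,4],"ui":{"g":26,"ugj":49,"vyc":16}},"yq":[{"c":29,"nux":56,"rn":42,"zf":62},48,{"d":94,"drj":54,"hs":19}]}
After op 4 (remove /yq/0/zf): {"aus":{"e":{"at":12,"mxw":80,"mzx":5,"req":79},"ou":79,"tm":[50,19,55,4],"ui":{"g":26,"ugj":49,"vyc":16}},"yq":[{"c":29,"nux":56,"rn":42},48,{"d":94,"drj":54,"hs":19}]}
After op 5 (add /aus/ui/sgr 72): {"aus":{"e":{"at":12,"mxw":80,"mzx":5,"req":79},"ou":79,"tm":[50,19,55,4],"ui":{"g":26,"sgr":72,"ugj":49,"vyc":16}},"yq":[{"c":29,"nux":56,"rn":42},48,{"d":94,"drj":54,"hs":19}]}
After op 6 (add /aus/ui/to 47): {"aus":{"e":{"at":12,"mxw":80,"mzx":5,"req":79},"ou":79,"tm":[50,19,55,4],"ui":{"g":26,"sgr":72,"to":47,"ugj":49,"vyc":16}},"yq":[{"c":29,"nux":56,"rn":42},48,{"d":94,"drj":54,"hs":19}]}
After op 7 (add /aus/tm/4 54): {"aus":{"e":{"at":12,"mxw":80,"mzx":5,"req":79},"ou":79,"tm":[50,19,55,4,54],"ui":{"g":26,"sgr":72,"to":47,"ugj":49,"vyc":16}},"yq":[{"c":29,"nux":56,"rn":42},48,{"d":94,"drj":54,"hs":19}]}
After op 8 (replace /aus/ui/to 59): {"aus":{"e":{"at":12,"mxw":80,"mzx":5,"req":79},"ou":79,"tm":[50,19,55,4,54],"ui":{"g":26,"sgr":72,"to":59,"ugj":49,"vyc":16}},"yq":[{"c":29,"nux":56,"rn":42},48,{"d":94,"drj":54,"hs":19}]}
After op 9 (add /yq/2/d 88): {"aus":{"e":{"at":12,"mxw":80,"mzx":5,"req":79},"ou":79,"tm":[50,19,55,4,54],"ui":{"g":26,"sgr":72,"to":59,"ugj":49,"vyc":16}},"yq":[{"c":29,"nux":56,"rn":42},48,{"d":88,"drj":54,"hs":19}]}
After op 10 (replace /aus 95): {"aus":95,"yq":[{"c":29,"nux":56,"rn":42},48,{"d":88,"drj":54,"hs":19}]}
After op 11 (add /yq/0/yss 23): {"aus":95,"yq":[{"c":29,"nux":56,"rn":42,"yss":23},48,{"d":88,"drj":54,"hs":19}]}
After op 12 (replace /yq/2 62): {"aus":95,"yq":[{"c":29,"nux":56,"rn":42,"yss":23},48,62]}
After op 13 (replace /yq/0/c 11): {"aus":95,"yq":[{"c":11,"nux":56,"rn":42,"yss":23},48,62]}
After op 14 (replace /yq/0/nux 5): {"aus":95,"yq":[{"c":11,"nux":5,"rn":42,"yss":23},48,62]}
After op 15 (remove /yq/1): {"aus":95,"yq":[{"c":11,"nux":5,"rn":42,"yss":23},62]}
After op 16 (add /yq/0/irw 91): {"aus":95,"yq":[{"c":11,"irw":91,"nux":5,"rn":42,"yss":23},62]}
After op 17 (remove /yq/0/yss): {"aus":95,"yq":[{"c":11,"irw":91,"nux":5,"rn":42},62]}
After op 18 (replace /yq/0/rn 55): {"aus":95,"yq":[{"c":11,"irw":91,"nux":5,"rn":55},62]}
After op 19 (add /yq/0/el 70): {"aus":95,"yq":[{"c":11,"el":70,"irw":91,"nux":5,"rn":55},62]}
After op 20 (add /yq/2 92): {"aus":95,"yq":[{"c":11,"el":70,"irw":91,"nux":5,"rn":55},62,92]}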